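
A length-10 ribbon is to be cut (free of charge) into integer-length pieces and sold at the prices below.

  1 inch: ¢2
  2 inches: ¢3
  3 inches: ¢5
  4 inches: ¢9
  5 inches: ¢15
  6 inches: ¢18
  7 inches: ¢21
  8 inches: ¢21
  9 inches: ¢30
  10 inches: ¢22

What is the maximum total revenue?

Let R[k] be the best obtainable value from length k. For each k, try every first piece i and keep the best of price[i] + R[k−i].
R[1] = 2
R[2] = max(2+2, 3+0) = 4
R[3] = max(2+4, 3+2, 5+0) = 6
R[4] = max(2+6, 3+4, 5+2, 9+0) = 9
R[5] = max(2+9, 3+6, 5+4, 9+2, 15+0) = 15
R[6] = max(2+15, 3+9, 5+6, 9+4, 15+2, 18+0) = 18
R[7] = max(2+18, 3+15, 5+9, …, 18+2, 21+0) = 21
R[8] = max(2+21, 3+18, 5+15, …, 21+2, 21+0) = 23
R[9] = max(2+23, 3+21, 5+18, …, 21+2, 30+0) = 30
R[10] = max(2+30, 3+23, 5+21, …, 30+2, 22+0) = 32
One optimal cutting: 9 + 1 → ¢30 + ¢2 = ¢32.

32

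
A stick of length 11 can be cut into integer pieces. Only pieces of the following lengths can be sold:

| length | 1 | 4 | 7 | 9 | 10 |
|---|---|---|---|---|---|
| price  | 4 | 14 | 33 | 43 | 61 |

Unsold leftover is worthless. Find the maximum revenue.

Let r[k] be the best obtainable value from length k. For each k, try every first piece i and keep the best of price[i] + r[k−i].
r[1] = 4
r[2] = 8  (first piece 1, then r[1]=4)
r[3] = 12  (first piece 1, then r[2]=8)
r[4] = max(4+12, 14+0) = 16
r[5] = max(4+16, 14+4) = 20
r[6] = max(4+20, 14+8) = 24
r[7] = max(4+24, 14+12, 33+0) = 33
r[8] = max(4+33, 14+16, 33+4) = 37
r[9] = max(4+37, 14+20, 33+8, 43+0) = 43
r[10] = max(4+43, 14+24, 33+12, 43+4, 61+0) = 61
r[11] = max(4+61, 14+33, 33+16, 43+8, 61+4) = 65
One optimal cutting: 10 + 1 → €65.

65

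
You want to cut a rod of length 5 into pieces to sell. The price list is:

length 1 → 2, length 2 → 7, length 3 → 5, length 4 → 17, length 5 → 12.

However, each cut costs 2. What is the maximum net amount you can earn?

17

Build r[k] bottom-up: r[k] = max over allowed piece i of (p[i] + r[k−i]) − 2 per cut.
r[1] = 2
r[2] = max(2+2-2, 7+0) = 7
r[3] = max(2+7-2, 7+2-2, 5+0) = 7
r[4] = max(2+7-2, 7+7-2, 5+2-2, 17+0) = 17
r[5] = max(2+17-2, 7+7-2, 5+7-2, 17+2-2, 12+0) = 17
One optimal plan: pieces 4 + 1 (1 cut) → 19 − 2 = 17.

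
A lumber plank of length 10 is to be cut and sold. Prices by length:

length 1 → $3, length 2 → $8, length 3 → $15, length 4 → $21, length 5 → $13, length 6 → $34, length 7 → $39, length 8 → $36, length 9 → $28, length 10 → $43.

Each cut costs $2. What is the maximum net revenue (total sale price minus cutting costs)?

53

Let r[k] be the best obtainable value from length k. For each k, try every first piece i and keep the best of price[i] + r[k−i] minus the 2 cut fee when i<k.
r[1] = 3
r[2] = max(3+3-2, 8+0) = 8
r[3] = max(3+8-2, 8+3-2, 15+0) = 15
r[4] = max(3+15-2, 8+8-2, 15+3-2, 21+0) = 21
r[5] = max(3+21-2, 8+15-2, 15+8-2, 21+3-2, 13+0) = 22
r[6] = max(3+22-2, 8+21-2, 15+15-2, 21+8-2, 13+3-2, 34+0) = 34
r[7] = max(3+34-2, 8+22-2, 15+21-2, …, 34+3-2, 39+0) = 39
r[8] = max(3+39-2, 8+34-2, 15+22-2, …, 39+3-2, 36+0) = 40
r[9] = max(3+40-2, 8+39-2, 15+34-2, …, 36+3-2, 28+0) = 47
r[10] = max(3+47-2, 8+40-2, 15+39-2, …, 28+3-2, 43+0) = 53
One optimal plan: pieces 6 + 4 (1 cut) → $55 − $2 = $53.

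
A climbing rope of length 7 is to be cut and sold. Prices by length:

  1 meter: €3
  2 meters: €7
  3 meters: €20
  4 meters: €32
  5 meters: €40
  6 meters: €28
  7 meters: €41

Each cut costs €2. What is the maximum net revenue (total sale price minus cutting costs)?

Let r[k] be the best obtainable value from length k. For each k, try every first piece i and keep the best of price[i] + r[k−i] minus the 2 cut fee when i<k.
r[1] = 3
r[2] = 7
r[3] = 20
r[4] = 32
r[5] = 40
r[6] = 41  (first piece 1, then r[5]=40)
r[7] = 50  (first piece 3, then r[4]=32)
One optimal plan: pieces 4 + 3 (1 cut) → €52 − €2 = €50.

50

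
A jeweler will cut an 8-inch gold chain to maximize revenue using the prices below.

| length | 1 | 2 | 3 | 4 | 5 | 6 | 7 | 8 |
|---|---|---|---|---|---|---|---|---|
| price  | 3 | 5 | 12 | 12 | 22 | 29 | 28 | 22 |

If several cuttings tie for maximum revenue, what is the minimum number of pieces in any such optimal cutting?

3

Let r[k] be the best obtainable value from length k. For each k, try every first piece i and keep the best of price[i] + r[k−i].
r[1] = 3
r[2] = max(3+3, 5+0) = 6
r[3] = max(3+6, 5+3, 12+0) = 12
r[4] = max(3+12, 5+6, 12+3, 12+0) = 15
r[5] = max(3+15, 5+12, 12+6, 12+3, 22+0) = 22
r[6] = max(3+22, 5+15, 12+12, 12+6, 22+3, 29+0) = 29
r[7] = max(3+29, 5+22, 12+15, …, 29+3, 28+0) = 32
r[8] = max(3+32, 5+29, 12+22, …, 28+3, 22+0) = 35
Maximum revenue is $35.
Now minimize piece count subject to staying optimal: for each k, pieces[k] = 1 + min over i with p[i]+r[k−i]=r[k] of pieces[k−i].
pieces[5] = 1
pieces[6] = 1
pieces[7] = 2
pieces[8] = 3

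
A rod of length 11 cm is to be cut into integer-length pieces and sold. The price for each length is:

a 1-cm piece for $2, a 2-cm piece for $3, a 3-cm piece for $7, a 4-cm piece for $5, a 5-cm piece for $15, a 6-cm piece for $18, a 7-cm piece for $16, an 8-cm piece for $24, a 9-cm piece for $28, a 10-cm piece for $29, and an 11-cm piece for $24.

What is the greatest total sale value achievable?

Build best[k] bottom-up: best[k] = max over allowed piece i of (p[i] + best[k−i]).
best[1] = 2
best[2] = 4  (first piece 1, then best[1]=2)
best[3] = 7
best[4] = 9  (first piece 1, then best[3]=7)
best[5] = 15
best[6] = 18
best[7] = 20  (first piece 1, then best[6]=18)
best[8] = 24
best[9] = 28
best[10] = 30  (first piece 1, then best[9]=28)
best[11] = 33  (first piece 5, then best[6]=18)
One optimal cutting: 6 + 5 → $18 + $15 = $33.

33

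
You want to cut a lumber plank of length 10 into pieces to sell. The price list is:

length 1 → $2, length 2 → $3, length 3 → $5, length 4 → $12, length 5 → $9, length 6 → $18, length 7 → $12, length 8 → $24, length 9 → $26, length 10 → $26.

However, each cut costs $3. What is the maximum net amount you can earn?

Let net[k] be the best obtainable value from length k. For each k, try every first piece i and keep the best of price[i] + net[k−i] minus the 3 cut fee when i<k.
net[1] = 2
net[2] = max(2+2-3, 3+0) = 3
net[3] = max(2+3-3, 3+2-3, 5+0) = 5
net[4] = max(2+5-3, 3+3-3, 5+2-3, 12+0) = 12
net[5] = max(2+12-3, 3+5-3, 5+3-3, 12+2-3, 9+0) = 11
net[6] = max(2+11-3, 3+12-3, 5+5-3, 12+3-3, 9+2-3, 18+0) = 18
net[7] = max(2+18-3, 3+11-3, 5+12-3, …, 18+2-3, 12+0) = 17
net[8] = max(2+17-3, 3+18-3, 5+11-3, …, 12+2-3, 24+0) = 24
net[9] = max(2+24-3, 3+17-3, 5+18-3, …, 24+2-3, 26+0) = 26
net[10] = max(2+26-3, 3+24-3, 5+17-3, …, 26+2-3, 26+0) = 27
One optimal plan: pieces 6 + 4 (1 cut) → $30 − $3 = $27.

27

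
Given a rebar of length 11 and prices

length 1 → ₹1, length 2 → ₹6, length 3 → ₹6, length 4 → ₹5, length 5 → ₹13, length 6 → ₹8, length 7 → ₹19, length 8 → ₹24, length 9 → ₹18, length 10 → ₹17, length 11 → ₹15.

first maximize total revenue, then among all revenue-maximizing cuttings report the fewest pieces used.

Consider every possible first cut. r[k] is the best of p[i]+r[k−i] over all sellable i≤k.
r[1] = 1
r[2] = 6
r[3] = 7  (first piece 1, then r[2]=6)
r[4] = 12  (first piece 2, then r[2]=6)
r[5] = 13  (first piece 1, then r[4]=12)
r[6] = 18  (first piece 2, then r[4]=12)
r[7] = 19  (first piece 1, then r[6]=18)
r[8] = 24  (first piece 2, then r[6]=18)
r[9] = 25  (first piece 1, then r[8]=24)
r[10] = 30  (first piece 2, then r[8]=24)
r[11] = 31  (first piece 1, then r[10]=30)
Maximum revenue is ₹31.
Now minimize piece count subject to staying optimal: for each k, pieces[k] = 1 + min over i with p[i]+r[k−i]=r[k] of pieces[k−i].
pieces[8] = 1
pieces[9] = 2
pieces[10] = 2
pieces[11] = 3

3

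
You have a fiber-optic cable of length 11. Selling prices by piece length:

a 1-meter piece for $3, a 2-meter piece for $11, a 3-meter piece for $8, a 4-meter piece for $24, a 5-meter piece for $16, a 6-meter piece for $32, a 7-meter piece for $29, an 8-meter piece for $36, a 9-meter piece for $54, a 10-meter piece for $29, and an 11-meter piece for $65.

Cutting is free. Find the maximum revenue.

65

Consider every possible first cut. r[k] is the best of p[i]+r[k−i] over all sellable i≤k.
r[1] = 3
r[2] = 11
r[3] = 14  (first piece 1, then r[2]=11)
r[4] = 24
r[5] = 27  (first piece 1, then r[4]=24)
r[6] = 35  (first piece 2, then r[4]=24)
r[7] = 38  (first piece 1, then r[6]=35)
r[8] = 48  (first piece 4, then r[4]=24)
r[9] = 54
r[10] = 59  (first piece 2, then r[8]=48)
r[11] = 65  (first piece 2, then r[9]=54)
One optimal cutting: 9 + 2 → $54 + $11 = $65.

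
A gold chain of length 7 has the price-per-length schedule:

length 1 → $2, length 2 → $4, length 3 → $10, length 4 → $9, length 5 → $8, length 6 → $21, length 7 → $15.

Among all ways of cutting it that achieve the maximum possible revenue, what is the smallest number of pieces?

2

Let r[k] be the best obtainable value from length k. For each k, try every first piece i and keep the best of price[i] + r[k−i].
r[1] = 2
r[2] = max(2+2, 4+0) = 4
r[3] = max(2+4, 4+2, 10+0) = 10
r[4] = max(2+10, 4+4, 10+2, 9+0) = 12
r[5] = max(2+12, 4+10, 10+4, 9+2, 8+0) = 14
r[6] = max(2+14, 4+12, 10+10, 9+4, 8+2, 21+0) = 21
r[7] = max(2+21, 4+14, 10+12, …, 21+2, 15+0) = 23
Maximum revenue is $23.
Now minimize piece count subject to staying optimal: for each k, pieces[k] = 1 + min over i with p[i]+r[k−i]=r[k] of pieces[k−i].
pieces[4] = 2
pieces[5] = 2
pieces[6] = 1
pieces[7] = 2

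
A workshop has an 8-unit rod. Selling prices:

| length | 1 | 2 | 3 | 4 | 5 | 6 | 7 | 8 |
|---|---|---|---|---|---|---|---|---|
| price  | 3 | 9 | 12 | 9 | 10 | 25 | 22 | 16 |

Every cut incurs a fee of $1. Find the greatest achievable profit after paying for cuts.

33

Let r[k] be the best obtainable value from length k. For each k, try every first piece i and keep the best of price[i] + r[k−i] minus the 1 cut fee when i<k.
r[1] = 3
r[2] = max(3+3-1, 9+0) = 9
r[3] = max(3+9-1, 9+3-1, 12+0) = 12
r[4] = max(3+12-1, 9+9-1, 12+3-1, 9+0) = 17
r[5] = max(3+17-1, 9+12-1, 12+9-1, 9+3-1, 10+0) = 20
r[6] = max(3+20-1, 9+17-1, 12+12-1, 9+9-1, 10+3-1, 25+0) = 25
r[7] = max(3+25-1, 9+20-1, 12+17-1, …, 25+3-1, 22+0) = 28
r[8] = max(3+28-1, 9+25-1, 12+20-1, …, 22+3-1, 16+0) = 33
One optimal plan: pieces 2 + 2 + 2 + 2 (3 cuts) → $36 − $3 = $33.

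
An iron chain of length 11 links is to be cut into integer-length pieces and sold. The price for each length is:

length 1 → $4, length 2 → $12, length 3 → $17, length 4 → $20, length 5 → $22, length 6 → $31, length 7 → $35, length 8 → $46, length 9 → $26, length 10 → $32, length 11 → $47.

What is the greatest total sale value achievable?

65

Build v[k] bottom-up: v[k] = max over allowed piece i of (p[i] + v[k−i]).
v[1] = 4
v[2] = max(4+4, 12+0) = 12
v[3] = max(4+12, 12+4, 17+0) = 17
v[4] = max(4+17, 12+12, 17+4, 20+0) = 24
v[5] = max(4+24, 12+17, 17+12, 20+4, 22+0) = 29
v[6] = max(4+29, 12+24, 17+17, 20+12, 22+4, 31+0) = 36
v[7] = max(4+36, 12+29, 17+24, …, 31+4, 35+0) = 41
v[8] = max(4+41, 12+36, 17+29, …, 35+4, 46+0) = 48
v[9] = max(4+48, 12+41, 17+36, …, 46+4, 26+0) = 53
v[10] = max(4+53, 12+48, 17+41, …, 26+4, 32+0) = 60
v[11] = max(4+60, 12+53, 17+48, …, 32+4, 47+0) = 65
One optimal cutting: 3 + 2 + 2 + 2 + 2 → $17 + $12 + $12 + $12 + $12 = $65.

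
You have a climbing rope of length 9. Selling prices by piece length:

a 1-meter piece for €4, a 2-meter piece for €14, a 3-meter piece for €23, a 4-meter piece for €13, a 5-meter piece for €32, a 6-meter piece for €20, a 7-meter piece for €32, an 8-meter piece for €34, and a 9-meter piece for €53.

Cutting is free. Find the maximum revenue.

Let R[k] be the best obtainable value from length k. For each k, try every first piece i and keep the best of price[i] + R[k−i].
R[1] = 4
R[2] = max(4+4, 14+0) = 14
R[3] = max(4+14, 14+4, 23+0) = 23
R[4] = max(4+23, 14+14, 23+4, 13+0) = 28
R[5] = max(4+28, 14+23, 23+14, 13+4, 32+0) = 37
R[6] = max(4+37, 14+28, 23+23, 13+14, 32+4, 20+0) = 46
R[7] = max(4+46, 14+37, 23+28, …, 20+4, 32+0) = 51
R[8] = max(4+51, 14+46, 23+37, …, 32+4, 34+0) = 60
R[9] = max(4+60, 14+51, 23+46, …, 34+4, 53+0) = 69
One optimal cutting: 3 + 3 + 3 → €23 + €23 + €23 = €69.

69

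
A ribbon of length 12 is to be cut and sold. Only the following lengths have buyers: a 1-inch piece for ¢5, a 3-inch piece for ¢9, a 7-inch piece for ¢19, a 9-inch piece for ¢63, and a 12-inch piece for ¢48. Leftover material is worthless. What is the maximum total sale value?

Build f[k] bottom-up: f[k] = max over allowed piece i of (p[i] + f[k−i]).
f[1] = 5
f[2] = 10  (first piece 1, then f[1]=5)
f[3] = 15  (first piece 1, then f[2]=10)
f[4] = 20  (first piece 1, then f[3]=15)
f[5] = 25  (first piece 1, then f[4]=20)
f[6] = 30  (first piece 1, then f[5]=25)
f[7] = 35  (first piece 1, then f[6]=30)
f[8] = 40  (first piece 1, then f[7]=35)
f[9] = 63
f[10] = 68  (first piece 1, then f[9]=63)
f[11] = 73  (first piece 1, then f[10]=68)
f[12] = 78  (first piece 1, then f[11]=73)
One optimal cutting: 9 + 1 + 1 + 1 → ¢78.

78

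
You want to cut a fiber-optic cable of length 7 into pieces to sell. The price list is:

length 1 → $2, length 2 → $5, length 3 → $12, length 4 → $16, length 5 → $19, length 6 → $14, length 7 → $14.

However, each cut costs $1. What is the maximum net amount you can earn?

Consider every possible first cut. r[k] is the best of p[i]+r[k−i] over all sellable i≤k, charging 1 whenever i<k.
r[1] = 2
r[2] = max(2+2-1, 5+0) = 5
r[3] = max(2+5-1, 5+2-1, 12+0) = 12
r[4] = max(2+12-1, 5+5-1, 12+2-1, 16+0) = 16
r[5] = max(2+16-1, 5+12-1, 12+5-1, 16+2-1, 19+0) = 19
r[6] = max(2+19-1, 5+16-1, 12+12-1, 16+5-1, 19+2-1, 14+0) = 23
r[7] = max(2+23-1, 5+19-1, 12+16-1, …, 14+2-1, 14+0) = 27
One optimal plan: pieces 4 + 3 (1 cut) → $28 − $1 = $27.

27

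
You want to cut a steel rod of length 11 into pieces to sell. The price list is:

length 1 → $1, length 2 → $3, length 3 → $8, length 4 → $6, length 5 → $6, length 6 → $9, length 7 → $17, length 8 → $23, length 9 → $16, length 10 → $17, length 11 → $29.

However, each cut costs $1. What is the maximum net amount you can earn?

30

Build net[k] bottom-up: net[k] = max over allowed piece i of (p[i] + net[k−i]) − 1 per cut.
net[1] = 1
net[2] = max(1+1-1, 3+0) = 3
net[3] = max(1+3-1, 3+1-1, 8+0) = 8
net[4] = max(1+8-1, 3+3-1, 8+1-1, 6+0) = 8
net[5] = max(1+8-1, 3+8-1, 8+3-1, 6+1-1, 6+0) = 10
net[6] = max(1+10-1, 3+8-1, 8+8-1, 6+3-1, 6+1-1, 9+0) = 15
net[7] = max(1+15-1, 3+10-1, 8+8-1, …, 9+1-1, 17+0) = 17
net[8] = max(1+17-1, 3+15-1, 8+10-1, …, 17+1-1, 23+0) = 23
net[9] = max(1+23-1, 3+17-1, 8+15-1, …, 23+1-1, 16+0) = 23
net[10] = max(1+23-1, 3+23-1, 8+17-1, …, 16+1-1, 17+0) = 25
net[11] = max(1+25-1, 3+23-1, 8+23-1, …, 17+1-1, 29+0) = 30
One optimal plan: pieces 8 + 3 (1 cut) → $31 − $1 = $30.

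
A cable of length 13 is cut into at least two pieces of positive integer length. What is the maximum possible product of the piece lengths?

Fill m[k] for k=2..13: at each k try every first piece i and multiply by the better of (k−i) uncut or m[k−i].
m[2] = 1×max(1,0) = 1×1 = 1
m[3] = max(1×2, 2×1) = 2
m[4] = max(1×3, 2×2, 3×1) = 4
m[5] = max(1×4, 2×3, 3×2, 4×1) = 6
m[6] = max(1×6, 2×4, 3×3, 4×2, 5×1) = 9
m[7] = max(1×9, 2×6, 3×4, 4×3, 5×2, 6×1) = 12
m[8] = max(1×12, 2×9, 3×6, …, 6×2, 7×1) = 18
m[9] = max(1×18, 2×12, 3×9, …, 7×2, 8×1) = 27
m[10] = max(1×27, 2×18, 3×12, …, 8×2, 9×1) = 36
m[11] = max(1×36, 2×27, 3×18, …, 9×2, 10×1) = 54
m[12] = max(1×54, 2×36, 3×27, …, 10×2, 11×1) = 81
m[13] = max(1×81, 2×54, 3×36, …, 11×2, 12×1) = 108
One optimal split: 3 + 3 + 3 + 2 + 2; product 3×3×3×2×2 = 108.

108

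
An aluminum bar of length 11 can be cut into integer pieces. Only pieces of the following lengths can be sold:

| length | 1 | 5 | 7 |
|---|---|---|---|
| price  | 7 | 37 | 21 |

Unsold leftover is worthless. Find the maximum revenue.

81

Build r[k] bottom-up: r[k] = max over allowed piece i of (p[i] + r[k−i]).
r[1] = 7
r[2] = 14  (first piece 1, then r[1]=7)
r[3] = 21  (first piece 1, then r[2]=14)
r[4] = 28  (first piece 1, then r[3]=21)
r[5] = 37
r[6] = 44  (first piece 1, then r[5]=37)
r[7] = 51  (first piece 1, then r[6]=44)
r[8] = 58  (first piece 1, then r[7]=51)
r[9] = 65  (first piece 1, then r[8]=58)
r[10] = 74  (first piece 5, then r[5]=37)
r[11] = 81  (first piece 1, then r[10]=74)
One optimal cutting: 5 + 5 + 1 → $81.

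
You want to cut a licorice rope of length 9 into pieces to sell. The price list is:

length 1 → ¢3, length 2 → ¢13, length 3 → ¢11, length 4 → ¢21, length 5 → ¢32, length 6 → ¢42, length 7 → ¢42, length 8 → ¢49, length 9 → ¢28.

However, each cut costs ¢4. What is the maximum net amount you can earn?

51

Let r[k] be the best obtainable value from length k. For each k, try every first piece i and keep the best of price[i] + r[k−i] minus the 4 cut fee when i<k.
r[1] = 3
r[2] = 13
r[3] = 12  (first piece 1, then r[2]=13)
r[4] = 22  (first piece 2, then r[2]=13)
r[5] = 32
r[6] = 42
r[7] = 42
r[8] = 51  (first piece 2, then r[6]=42)
r[9] = 51  (first piece 2, then r[7]=42)
One optimal plan: pieces 7 + 2 (1 cut) → ¢55 − ¢4 = ¢51.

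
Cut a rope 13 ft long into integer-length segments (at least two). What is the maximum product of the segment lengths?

108

Let prod[k] be the best product for length k (with at least one cut). For each first piece i, the rest contributes max(k−i, prod[k−i]).
Small cases: prod[2]=1, prod[3]=2, prod[4]=4, prod[5]=6, prod[6]=9, prod[7]=12, prod[8]=18.
prod[9] = max(1·18, 2·12, 3·9, …, 7·2, 8·1) = 27
prod[10] = max(1·27, 2·18, 3·12, …, 8·2, 9·1) = 36
prod[11] = max(1·36, 2·27, 3·18, …, 9·2, 10·1) = 54
prod[12] = max(1·54, 2·36, 3·27, …, 10·2, 11·1) = 81
prod[13] = max(1·81, 2·54, 3·36, …, 11·2, 12·1) = 108
One optimal split: 3 + 3 + 3 + 2 + 2; product 3·3·3·2·2 = 108.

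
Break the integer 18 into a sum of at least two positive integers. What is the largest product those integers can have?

Let f[k] be the best product for length k (with at least one cut). For each first piece i, the rest contributes max(k−i, f[k−i]).
f[2] = 1×max(1,0) = 1×1 = 1
f[3] = 1×max(2,1) = 1×2 = 2
f[4] = 2×max(2,1) = 2×2 = 4
f[5] = 2×max(3,2) = 2×3 = 6
f[6] = 3×max(3,2) = 3×3 = 9
f[7] = 2×max(5,6) = 2×6 = 12
f[8] = 2×max(6,9) = 2×9 = 18
f[9] = 3×max(6,9) = 3×9 = 27
f[10] = 2×max(8,18) = 2×18 = 36
f[11] = 2×max(9,27) = 2×27 = 54
f[12] = 3×max(9,27) = 3×27 = 81
f[13] = 2×max(11,54) = 2×54 = 108
f[14] = 2×max(12,81) = 2×81 = 162
f[15] = 3×max(12,81) = 3×81 = 243
f[16] = 2×max(14,162) = 2×162 = 324
f[17] = 2×max(15,243) = 2×243 = 486
f[18] = 3×max(15,243) = 3×243 = 729
One optimal split: 3 + 3 + 3 + 3 + 3 + 3; product 3×3×3×3×3×3 = 729.

729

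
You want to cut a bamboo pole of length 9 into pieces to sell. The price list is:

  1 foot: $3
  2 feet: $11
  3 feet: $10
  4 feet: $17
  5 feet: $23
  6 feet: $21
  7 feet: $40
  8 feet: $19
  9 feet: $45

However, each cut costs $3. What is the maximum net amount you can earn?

Build net[k] bottom-up: net[k] = max over allowed piece i of (p[i] + net[k−i]) − 3 per cut.
net[1] = 3
net[2] = max(3+3-3, 11+0) = 11
net[3] = max(3+11-3, 11+3-3, 10+0) = 11
net[4] = max(3+11-3, 11+11-3, 10+3-3, 17+0) = 19
net[5] = max(3+19-3, 11+11-3, 10+11-3, 17+3-3, 23+0) = 23
net[6] = max(3+23-3, 11+19-3, 10+11-3, 17+11-3, 23+3-3, 21+0) = 27
net[7] = max(3+27-3, 11+23-3, 10+19-3, …, 21+3-3, 40+0) = 40
net[8] = max(3+40-3, 11+27-3, 10+23-3, …, 40+3-3, 19+0) = 40
net[9] = max(3+40-3, 11+40-3, 10+27-3, …, 19+3-3, 45+0) = 48
One optimal plan: pieces 7 + 2 (1 cut) → $51 − $3 = $48.

48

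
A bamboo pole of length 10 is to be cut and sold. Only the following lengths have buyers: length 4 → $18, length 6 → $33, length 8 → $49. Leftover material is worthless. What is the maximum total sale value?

51

Let f[k] be the best obtainable value from length k. For each k, try every first piece i and keep the best of price[i] + f[k−i].
f[1] = 0
f[2] = 0
f[3] = 0
f[4] = 18
f[5] = 18
f[6] = 33
f[7] = 33
f[8] = 49
f[9] = 49
f[10] = 51  (first piece 4, then f[6]=33)
One optimal cutting: 6 + 4 → $51.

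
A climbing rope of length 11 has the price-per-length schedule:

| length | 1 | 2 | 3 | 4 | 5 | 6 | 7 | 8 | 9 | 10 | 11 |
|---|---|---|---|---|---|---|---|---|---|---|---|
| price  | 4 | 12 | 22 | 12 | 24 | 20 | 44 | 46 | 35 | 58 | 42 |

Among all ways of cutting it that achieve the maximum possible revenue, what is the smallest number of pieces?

Build r[k] bottom-up: r[k] = max over allowed piece i of (p[i] + r[k−i]).
r[1] = 4
r[2] = max(4+4, 12+0) = 12
r[3] = max(4+12, 12+4, 22+0) = 22
r[4] = max(4+22, 12+12, 22+4, 12+0) = 26
r[5] = max(4+26, 12+22, 22+12, 12+4, 24+0) = 34
r[6] = max(4+34, 12+26, 22+22, 12+12, 24+4, 20+0) = 44
r[7] = max(4+44, 12+34, 22+26, …, 20+4, 44+0) = 48
r[8] = max(4+48, 12+44, 22+34, …, 44+4, 46+0) = 56
r[9] = max(4+56, 12+48, 22+44, …, 46+4, 35+0) = 66
r[10] = max(4+66, 12+56, 22+48, …, 35+4, 58+0) = 70
r[11] = max(4+70, 12+66, 22+56, …, 58+4, 42+0) = 78
Maximum revenue is €78.
Now minimize piece count subject to staying optimal: for each k, pieces[k] = 1 + min over i with p[i]+r[k−i]=r[k] of pieces[k−i].
pieces[8] = 3
pieces[9] = 3
pieces[10] = 4
pieces[11] = 4

4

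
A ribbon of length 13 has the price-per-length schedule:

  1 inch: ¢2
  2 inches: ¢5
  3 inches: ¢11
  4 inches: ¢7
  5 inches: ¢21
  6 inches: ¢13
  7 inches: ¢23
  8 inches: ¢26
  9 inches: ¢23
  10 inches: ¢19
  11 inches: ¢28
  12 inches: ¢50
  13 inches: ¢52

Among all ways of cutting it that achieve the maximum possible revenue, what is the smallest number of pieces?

Let r[k] be the best obtainable value from length k. For each k, try every first piece i and keep the best of price[i] + r[k−i].
r[1] = 2
r[2] = 5
r[3] = 11
r[4] = 13  (first piece 1, then r[3]=11)
r[5] = 21
r[6] = 23  (first piece 1, then r[5]=21)
r[7] = 26  (first piece 2, then r[5]=21)
r[8] = 32  (first piece 3, then r[5]=21)
r[9] = 34  (first piece 1, then r[8]=32)
r[10] = 42  (first piece 5, then r[5]=21)
r[11] = 44  (first piece 1, then r[10]=42)
r[12] = 50
r[13] = 53  (first piece 3, then r[10]=42)
Maximum revenue is ¢53.
Now minimize piece count subject to staying optimal: for each k, pieces[k] = 1 + min over i with p[i]+r[k−i]=r[k] of pieces[k−i].
pieces[10] = 2
pieces[11] = 3
pieces[12] = 1
pieces[13] = 3

3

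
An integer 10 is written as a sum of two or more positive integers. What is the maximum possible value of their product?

36

Define f[k] = max over 1≤i<k of i · max(k−i, f[k−i]); the inner max lets the remainder stay uncut if that's better.
f[2] = 1·max(1,0) = 1·1 = 1
f[3] = 1·max(2,1) = 1·2 = 2
f[4] = 2·max(2,1) = 2·2 = 4
f[5] = 2·max(3,2) = 2·3 = 6
f[6] = 3·max(3,2) = 3·3 = 9
f[7] = 2·max(5,6) = 2·6 = 12
f[8] = 2·max(6,9) = 2·9 = 18
f[9] = 3·max(6,9) = 3·9 = 27
f[10] = 2·max(8,18) = 2·18 = 36
One optimal split: 3 + 3 + 2 + 2; product 3·3·2·2 = 36.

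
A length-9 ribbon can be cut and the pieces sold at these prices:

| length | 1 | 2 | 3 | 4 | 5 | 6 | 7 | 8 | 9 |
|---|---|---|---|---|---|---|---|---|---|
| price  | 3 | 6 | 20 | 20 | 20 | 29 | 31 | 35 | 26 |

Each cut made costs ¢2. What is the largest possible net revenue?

Build r[k] bottom-up: r[k] = max over allowed piece i of (p[i] + r[k−i]) − 2 per cut.
r[1] = 3
r[2] = 6
r[3] = 20
r[4] = 21  (first piece 1, then r[3]=20)
r[5] = 24  (first piece 2, then r[3]=20)
r[6] = 38  (first piece 3, then r[3]=20)
r[7] = 39  (first piece 1, then r[6]=38)
r[8] = 42  (first piece 2, then r[6]=38)
r[9] = 56  (first piece 3, then r[6]=38)
One optimal plan: pieces 3 + 3 + 3 (2 cuts) → ¢60 − ¢4 = ¢56.

56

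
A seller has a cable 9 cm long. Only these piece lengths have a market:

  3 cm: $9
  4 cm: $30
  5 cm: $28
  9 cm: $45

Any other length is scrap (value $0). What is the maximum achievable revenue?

Build r[k] bottom-up: r[k] = max over allowed piece i of (p[i] + r[k−i]).
r[1] = 0
r[2] = 0
r[3] = 9
r[4] = max(9+0, 30+0) = 30
r[5] = max(9+0, 30+0, 28+0) = 30
r[6] = max(9+9, 30+0, 28+0) = 30
r[7] = max(9+30, 30+9, 28+0) = 39
r[8] = max(9+30, 30+30, 28+9) = 60
r[9] = max(9+30, 30+30, 28+30, 45+0) = 60
One optimal cutting: pieces 4 + 4 with 1 cm of scrap → $60.

60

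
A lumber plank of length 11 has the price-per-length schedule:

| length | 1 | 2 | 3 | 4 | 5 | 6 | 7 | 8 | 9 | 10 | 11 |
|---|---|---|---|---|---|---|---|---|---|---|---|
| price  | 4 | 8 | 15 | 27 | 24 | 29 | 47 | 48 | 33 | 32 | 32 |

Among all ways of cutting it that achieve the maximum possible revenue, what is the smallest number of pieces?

Build r[k] bottom-up: r[k] = max over allowed piece i of (p[i] + r[k−i]).
r[1] = 4
r[2] = max(4+4, 8+0) = 8
r[3] = max(4+8, 8+4, 15+0) = 15
r[4] = max(4+15, 8+8, 15+4, 27+0) = 27
r[5] = max(4+27, 8+15, 15+8, 27+4, 24+0) = 31
r[6] = max(4+31, 8+27, 15+15, 27+8, 24+4, 29+0) = 35
r[7] = max(4+35, 8+31, 15+27, …, 29+4, 47+0) = 47
r[8] = max(4+47, 8+35, 15+31, …, 47+4, 48+0) = 54
r[9] = max(4+54, 8+47, 15+35, …, 48+4, 33+0) = 58
r[10] = max(4+58, 8+54, 15+47, …, 33+4, 32+0) = 62
r[11] = max(4+62, 8+58, 15+54, …, 32+4, 32+0) = 74
Maximum revenue is $74.
Now minimize piece count subject to staying optimal: for each k, pieces[k] = 1 + min over i with p[i]+r[k−i]=r[k] of pieces[k−i].
pieces[8] = 2
pieces[9] = 3
pieces[10] = 2
pieces[11] = 2

2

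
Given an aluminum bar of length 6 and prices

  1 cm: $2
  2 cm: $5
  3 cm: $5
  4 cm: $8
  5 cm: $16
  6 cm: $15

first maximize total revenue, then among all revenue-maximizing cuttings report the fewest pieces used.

2

Build r[k] bottom-up: r[k] = max over allowed piece i of (p[i] + r[k−i]).
r[1] = 2
r[2] = max(2+2, 5+0) = 5
r[3] = max(2+5, 5+2, 5+0) = 7
r[4] = max(2+7, 5+5, 5+2, 8+0) = 10
r[5] = max(2+10, 5+7, 5+5, 8+2, 16+0) = 16
r[6] = max(2+16, 5+10, 5+7, 8+5, 16+2, 15+0) = 18
Maximum revenue is $18.
Now minimize piece count subject to staying optimal: for each k, pieces[k] = 1 + min over i with p[i]+r[k−i]=r[k] of pieces[k−i].
pieces[3] = 2
pieces[4] = 2
pieces[5] = 1
pieces[6] = 2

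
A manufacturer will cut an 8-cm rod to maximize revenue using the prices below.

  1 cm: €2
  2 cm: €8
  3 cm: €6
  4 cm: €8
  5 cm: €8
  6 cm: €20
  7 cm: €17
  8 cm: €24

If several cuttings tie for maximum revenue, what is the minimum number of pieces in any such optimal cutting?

4

Build r[k] bottom-up: r[k] = max over allowed piece i of (p[i] + r[k−i]).
r[1] = 2
r[2] = max(2+2, 8+0) = 8
r[3] = max(2+8, 8+2, 6+0) = 10
r[4] = max(2+10, 8+8, 6+2, 8+0) = 16
r[5] = max(2+16, 8+10, 6+8, 8+2, 8+0) = 18
r[6] = max(2+18, 8+16, 6+10, 8+8, 8+2, 20+0) = 24
r[7] = max(2+24, 8+18, 6+16, …, 20+2, 17+0) = 26
r[8] = max(2+26, 8+24, 6+18, …, 17+2, 24+0) = 32
Maximum revenue is €32.
Now minimize piece count subject to staying optimal: for each k, pieces[k] = 1 + min over i with p[i]+r[k−i]=r[k] of pieces[k−i].
pieces[5] = 3
pieces[6] = 3
pieces[7] = 4
pieces[8] = 4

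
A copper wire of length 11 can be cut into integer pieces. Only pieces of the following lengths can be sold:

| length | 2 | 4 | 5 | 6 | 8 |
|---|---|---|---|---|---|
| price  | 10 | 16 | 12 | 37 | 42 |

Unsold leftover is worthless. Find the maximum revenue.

57

Consider every possible first cut. f[k] is the best of p[i]+f[k−i] over all sellable i≤k.
f[1] = 0
f[2] = 10
f[3] = 10
f[4] = max(10+10, 16+0) = 20
f[5] = max(10+10, 16+0, 12+0) = 20
f[6] = max(10+20, 16+10, 12+0, 37+0) = 37
f[7] = max(10+20, 16+10, 12+10, 37+0) = 37
f[8] = max(10+37, 16+20, 12+10, 37+10, 42+0) = 47
f[9] = max(10+37, 16+20, 12+20, 37+10, 42+0) = 47
f[10] = max(10+47, 16+37, 12+20, 37+20, 42+10) = 57
f[11] = max(10+47, 16+37, 12+37, 37+20, 42+10) = 57
One optimal cutting: pieces 6 + 2 + 2 with 1 meter of scrap → €57.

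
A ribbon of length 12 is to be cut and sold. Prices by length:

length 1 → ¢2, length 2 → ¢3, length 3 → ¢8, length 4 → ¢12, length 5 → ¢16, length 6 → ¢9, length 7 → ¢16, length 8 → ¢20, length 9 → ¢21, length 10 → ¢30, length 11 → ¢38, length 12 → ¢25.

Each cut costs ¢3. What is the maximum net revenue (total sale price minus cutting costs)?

37

Build r[k] bottom-up: r[k] = max over allowed piece i of (p[i] + r[k−i]) − 3 per cut.
r[1] = 2
r[2] = max(2+2-3, 3+0) = 3
r[3] = max(2+3-3, 3+2-3, 8+0) = 8
r[4] = max(2+8-3, 3+3-3, 8+2-3, 12+0) = 12
r[5] = max(2+12-3, 3+8-3, 8+3-3, 12+2-3, 16+0) = 16
r[6] = max(2+16-3, 3+12-3, 8+8-3, 12+3-3, 16+2-3, 9+0) = 15
r[7] = max(2+15-3, 3+16-3, 8+12-3, …, 9+2-3, 16+0) = 17
r[8] = max(2+17-3, 3+15-3, 8+16-3, …, 16+2-3, 20+0) = 21
r[9] = max(2+21-3, 3+17-3, 8+15-3, …, 20+2-3, 21+0) = 25
r[10] = max(2+25-3, 3+21-3, 8+17-3, …, 21+2-3, 30+0) = 30
r[11] = max(2+30-3, 3+25-3, 8+21-3, …, 30+2-3, 38+0) = 38
r[12] = max(2+38-3, 3+30-3, 8+25-3, …, 38+2-3, 25+0) = 37
One optimal plan: pieces 11 + 1 (1 cut) → ¢40 − ¢3 = ¢37.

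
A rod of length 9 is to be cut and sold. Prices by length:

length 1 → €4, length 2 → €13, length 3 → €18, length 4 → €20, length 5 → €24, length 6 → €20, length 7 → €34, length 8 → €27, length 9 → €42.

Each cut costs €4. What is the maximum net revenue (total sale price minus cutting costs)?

Consider every possible first cut. r[k] is the best of p[i]+r[k−i] over all sellable i≤k, charging 4 whenever i<k.
r[1] = 4
r[2] = 13
r[3] = 18
r[4] = 22  (first piece 2, then r[2]=13)
r[5] = 27  (first piece 2, then r[3]=18)
r[6] = 32  (first piece 3, then r[3]=18)
r[7] = 36  (first piece 2, then r[5]=27)
r[8] = 41  (first piece 2, then r[6]=32)
r[9] = 46  (first piece 3, then r[6]=32)
One optimal plan: pieces 3 + 3 + 3 (2 cuts) → €54 − €8 = €46.

46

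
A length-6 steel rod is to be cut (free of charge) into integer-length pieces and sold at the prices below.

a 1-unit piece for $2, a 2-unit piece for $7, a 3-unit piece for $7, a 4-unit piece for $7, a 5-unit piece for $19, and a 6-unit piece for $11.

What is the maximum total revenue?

21

Let r[k] be the best obtainable value from length k. For each k, try every first piece i and keep the best of price[i] + r[k−i].
r[1] = 2
r[2] = max(2+2, 7+0) = 7
r[3] = max(2+7, 7+2, 7+0) = 9
r[4] = max(2+9, 7+7, 7+2, 7+0) = 14
r[5] = max(2+14, 7+9, 7+7, 7+2, 19+0) = 19
r[6] = max(2+19, 7+14, 7+9, 7+7, 19+2, 11+0) = 21
One optimal cutting: 5 + 1 → $19 + $2 = $21.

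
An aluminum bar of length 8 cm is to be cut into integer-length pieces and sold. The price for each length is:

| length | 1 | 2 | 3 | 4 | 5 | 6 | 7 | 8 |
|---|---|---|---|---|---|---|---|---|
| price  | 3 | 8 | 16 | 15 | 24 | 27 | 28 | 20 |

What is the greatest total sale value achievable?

Let v[k] be the best obtainable value from length k. For each k, try every first piece i and keep the best of price[i] + v[k−i].
v[1] = 3
v[2] = 8
v[3] = 16
v[4] = 19  (first piece 1, then v[3]=16)
v[5] = 24  (first piece 2, then v[3]=16)
v[6] = 32  (first piece 3, then v[3]=16)
v[7] = 35  (first piece 1, then v[6]=32)
v[8] = 40  (first piece 2, then v[6]=32)
One optimal cutting: 3 + 3 + 2 → $16 + $16 + $8 = $40.

40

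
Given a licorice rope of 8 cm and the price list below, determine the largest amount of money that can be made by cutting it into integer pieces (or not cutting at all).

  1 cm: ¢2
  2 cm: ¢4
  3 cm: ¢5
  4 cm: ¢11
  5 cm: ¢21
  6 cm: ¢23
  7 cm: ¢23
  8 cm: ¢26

Build best[k] bottom-up: best[k] = max over allowed piece i of (p[i] + best[k−i]).
best[1] = 2
best[2] = max(2+2, 4+0) = 4
best[3] = max(2+4, 4+2, 5+0) = 6
best[4] = max(2+6, 4+4, 5+2, 11+0) = 11
best[5] = max(2+11, 4+6, 5+4, 11+2, 21+0) = 21
best[6] = max(2+21, 4+11, 5+6, 11+4, 21+2, 23+0) = 23
best[7] = max(2+23, 4+21, 5+11, …, 23+2, 23+0) = 25
best[8] = max(2+25, 4+23, 5+21, …, 23+2, 26+0) = 27
One optimal cutting: 5 + 1 + 1 + 1 → ¢21 + ¢2 + ¢2 + ¢2 = ¢27.

27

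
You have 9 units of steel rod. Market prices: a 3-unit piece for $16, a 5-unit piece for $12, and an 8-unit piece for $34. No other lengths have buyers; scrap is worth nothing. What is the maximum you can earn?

Let r[k] be the best obtainable value from length k. For each k, try every first piece i and keep the best of price[i] + r[k−i].
r[1] = 0
r[2] = 0
r[3] = 16
r[4] = 16
r[5] = 16
r[6] = 32  (first piece 3, then r[3]=16)
r[7] = 32
r[8] = 34
r[9] = 48  (first piece 3, then r[6]=32)
One optimal cutting: 3 + 3 + 3 → $48.

48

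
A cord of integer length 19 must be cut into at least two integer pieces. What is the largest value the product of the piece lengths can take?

Fill g[k] for k=2..19: at each k try every first piece i and multiply by the better of (k−i) uncut or g[k−i].
Small cases: g[2]=1, g[3]=2, g[4]=4, g[5]=6, g[6]=9, g[7]=12, g[8]=18, g[9]=27, g[10]=36, g[11]=54, g[12]=81, g[13]=108.
g[14] = max(1×108, 2×81, 3×54, …, 12×2, 13×1) = 162
g[15] = max(1×162, 2×108, 3×81, …, 13×2, 14×1) = 243
g[16] = max(1×243, 2×162, 3×108, …, 14×2, 15×1) = 324
g[17] = max(1×324, 2×243, 3×162, …, 15×2, 16×1) = 486
g[18] = max(1×486, 2×324, 3×243, …, 16×2, 17×1) = 729
g[19] = max(1×729, 2×486, 3×324, …, 17×2, 18×1) = 972
One optimal split: 3 + 3 + 3 + 3 + 3 + 2 + 2; product 3×3×3×3×3×2×2 = 972.

972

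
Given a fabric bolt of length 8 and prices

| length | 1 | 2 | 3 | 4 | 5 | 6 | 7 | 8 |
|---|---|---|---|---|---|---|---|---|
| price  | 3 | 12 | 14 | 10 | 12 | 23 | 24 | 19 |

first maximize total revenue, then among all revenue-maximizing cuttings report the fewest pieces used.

Consider every possible first cut. r[k] is the best of p[i]+r[k−i] over all sellable i≤k.
r[1] = 3
r[2] = 12
r[3] = 15  (first piece 1, then r[2]=12)
r[4] = 24  (first piece 2, then r[2]=12)
r[5] = 27  (first piece 1, then r[4]=24)
r[6] = 36  (first piece 2, then r[4]=24)
r[7] = 39  (first piece 1, then r[6]=36)
r[8] = 48  (first piece 2, then r[6]=36)
Maximum revenue is $48.
Now minimize piece count subject to staying optimal: for each k, pieces[k] = 1 + min over i with p[i]+r[k−i]=r[k] of pieces[k−i].
pieces[5] = 3
pieces[6] = 3
pieces[7] = 4
pieces[8] = 4

4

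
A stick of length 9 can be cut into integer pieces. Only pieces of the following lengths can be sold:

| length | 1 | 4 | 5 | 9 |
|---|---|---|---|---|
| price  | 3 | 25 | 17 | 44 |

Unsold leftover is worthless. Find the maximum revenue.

Build f[k] bottom-up: f[k] = max over allowed piece i of (p[i] + f[k−i]).
f[1] = 3
f[2] = 6  (first piece 1, then f[1]=3)
f[3] = 9  (first piece 1, then f[2]=6)
f[4] = max(3+9, 25+0) = 25
f[5] = max(3+25, 25+3, 17+0) = 28
f[6] = max(3+28, 25+6, 17+3) = 31
f[7] = max(3+31, 25+9, 17+6) = 34
f[8] = max(3+34, 25+25, 17+9) = 50
f[9] = max(3+50, 25+28, 17+25, 44+0) = 53
One optimal cutting: 4 + 4 + 1 → €53.

53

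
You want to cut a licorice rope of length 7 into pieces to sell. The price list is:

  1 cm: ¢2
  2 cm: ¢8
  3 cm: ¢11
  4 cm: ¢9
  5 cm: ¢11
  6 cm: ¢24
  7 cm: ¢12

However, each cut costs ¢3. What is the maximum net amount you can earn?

Consider every possible first cut. net[k] is the best of p[i]+net[k−i] over all sellable i≤k, charging 3 whenever i<k.
net[1] = 2
net[2] = max(2+2-3, 8+0) = 8
net[3] = max(2+8-3, 8+2-3, 11+0) = 11
net[4] = max(2+11-3, 8+8-3, 11+2-3, 9+0) = 13
net[5] = max(2+13-3, 8+11-3, 11+8-3, 9+2-3, 11+0) = 16
net[6] = max(2+16-3, 8+13-3, 11+11-3, 9+8-3, 11+2-3, 24+0) = 24
net[7] = max(2+24-3, 8+16-3, 11+13-3, …, 24+2-3, 12+0) = 23
One optimal plan: pieces 6 + 1 (1 cut) → ¢26 − ¢3 = ¢23.

23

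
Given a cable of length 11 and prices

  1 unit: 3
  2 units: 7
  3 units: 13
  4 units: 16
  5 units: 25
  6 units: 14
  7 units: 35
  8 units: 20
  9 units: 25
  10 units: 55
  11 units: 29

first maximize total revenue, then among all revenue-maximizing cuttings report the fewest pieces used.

Consider every possible first cut. r[k] is the best of p[i]+r[k−i] over all sellable i≤k.
r[1] = 3
r[2] = max(3+3, 7+0) = 7
r[3] = max(3+7, 7+3, 13+0) = 13
r[4] = max(3+13, 7+7, 13+3, 16+0) = 16
r[5] = max(3+16, 7+13, 13+7, 16+3, 25+0) = 25
r[6] = max(3+25, 7+16, 13+13, 16+7, 25+3, 14+0) = 28
r[7] = max(3+28, 7+25, 13+16, …, 14+3, 35+0) = 35
r[8] = max(3+35, 7+28, 13+25, …, 35+3, 20+0) = 38
r[9] = max(3+38, 7+35, 13+28, …, 20+3, 25+0) = 42
r[10] = max(3+42, 7+38, 13+35, …, 25+3, 55+0) = 55
r[11] = max(3+55, 7+42, 13+38, …, 55+3, 29+0) = 58
Maximum revenue is 58.
Now minimize piece count subject to staying optimal: for each k, pieces[k] = 1 + min over i with p[i]+r[k−i]=r[k] of pieces[k−i].
pieces[8] = 2
pieces[9] = 2
pieces[10] = 1
pieces[11] = 2

2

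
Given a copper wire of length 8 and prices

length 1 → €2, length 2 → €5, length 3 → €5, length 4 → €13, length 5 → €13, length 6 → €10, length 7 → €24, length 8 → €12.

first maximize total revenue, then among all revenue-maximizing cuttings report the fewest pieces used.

2

Build r[k] bottom-up: r[k] = max over allowed piece i of (p[i] + r[k−i]).
r[1] = 2
r[2] = max(2+2, 5+0) = 5
r[3] = max(2+5, 5+2, 5+0) = 7
r[4] = max(2+7, 5+5, 5+2, 13+0) = 13
r[5] = max(2+13, 5+7, 5+5, 13+2, 13+0) = 15
r[6] = max(2+15, 5+13, 5+7, 13+5, 13+2, 10+0) = 18
r[7] = max(2+18, 5+15, 5+13, …, 10+2, 24+0) = 24
r[8] = max(2+24, 5+18, 5+15, …, 24+2, 12+0) = 26
Maximum revenue is €26.
Now minimize piece count subject to staying optimal: for each k, pieces[k] = 1 + min over i with p[i]+r[k−i]=r[k] of pieces[k−i].
pieces[5] = 2
pieces[6] = 2
pieces[7] = 1
pieces[8] = 2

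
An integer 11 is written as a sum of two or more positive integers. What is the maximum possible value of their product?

54

Fill g[k] for k=2..11: at each k try every first piece i and multiply by the better of (k−i) uncut or g[k−i].
g[2] = 1×max(1,0) = 1×1 = 1
g[3] = 1×max(2,1) = 1×2 = 2
g[4] = 2×max(2,1) = 2×2 = 4
g[5] = 2×max(3,2) = 2×3 = 6
g[6] = 3×max(3,2) = 3×3 = 9
g[7] = 2×max(5,6) = 2×6 = 12
g[8] = 2×max(6,9) = 2×9 = 18
g[9] = 3×max(6,9) = 3×9 = 27
g[10] = 2×max(8,18) = 2×18 = 36
g[11] = 2×max(9,27) = 2×27 = 54
One optimal split: 3 + 3 + 3 + 2; product 3×3×3×2 = 54.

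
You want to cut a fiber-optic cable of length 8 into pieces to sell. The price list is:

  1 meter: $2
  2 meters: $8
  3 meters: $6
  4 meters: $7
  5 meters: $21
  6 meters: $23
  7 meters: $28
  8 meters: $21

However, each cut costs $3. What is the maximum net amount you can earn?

28

Let r[k] be the best obtainable value from length k. For each k, try every first piece i and keep the best of price[i] + r[k−i] minus the 3 cut fee when i<k.
r[1] = 2
r[2] = max(2+2-3, 8+0) = 8
r[3] = max(2+8-3, 8+2-3, 6+0) = 7
r[4] = max(2+7-3, 8+8-3, 6+2-3, 7+0) = 13
r[5] = max(2+13-3, 8+7-3, 6+8-3, 7+2-3, 21+0) = 21
r[6] = max(2+21-3, 8+13-3, 6+7-3, 7+8-3, 21+2-3, 23+0) = 23
r[7] = max(2+23-3, 8+21-3, 6+13-3, …, 23+2-3, 28+0) = 28
r[8] = max(2+28-3, 8+23-3, 6+21-3, …, 28+2-3, 21+0) = 28
One optimal plan: pieces 6 + 2 (1 cut) → $31 − $3 = $28.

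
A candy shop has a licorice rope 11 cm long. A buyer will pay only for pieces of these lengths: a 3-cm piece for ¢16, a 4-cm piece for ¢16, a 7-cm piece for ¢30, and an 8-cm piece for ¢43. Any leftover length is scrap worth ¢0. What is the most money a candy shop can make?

Consider every possible first cut. f[k] is the best of p[i]+f[k−i] over all sellable i≤k.
f[1] = 0
f[2] = 0
f[3] = 16
f[4] = 16
f[5] = 16
f[6] = 32  (first piece 3, then f[3]=16)
f[7] = 32
f[8] = 43
f[9] = 48  (first piece 3, then f[6]=32)
f[10] = 48
f[11] = 59  (first piece 3, then f[8]=43)
One optimal cutting: 8 + 3 → ¢59.

59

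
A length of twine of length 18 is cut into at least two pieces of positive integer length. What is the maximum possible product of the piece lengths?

Define g[k] = max over 1≤i<k of i · max(k−i, g[k−i]); the inner max lets the remainder stay uncut if that's better.
g[2] = 1*max(1,0) = 1*1 = 1
g[3] = 1*max(2,1) = 1*2 = 2
g[4] = 2*max(2,1) = 2*2 = 4
g[5] = 2*max(3,2) = 2*3 = 6
g[6] = 3*max(3,2) = 3*3 = 9
g[7] = 2*max(5,6) = 2*6 = 12
g[8] = 2*max(6,9) = 2*9 = 18
g[9] = 3*max(6,9) = 3*9 = 27
g[10] = 2*max(8,18) = 2*18 = 36
g[11] = 2*max(9,27) = 2*27 = 54
g[12] = 3*max(9,27) = 3*27 = 81
g[13] = 2*max(11,54) = 2*54 = 108
g[14] = 2*max(12,81) = 2*81 = 162
g[15] = 3*max(12,81) = 3*81 = 243
g[16] = 2*max(14,162) = 2*162 = 324
g[17] = 2*max(15,243) = 2*243 = 486
g[18] = 3*max(15,243) = 3*243 = 729
One optimal split: 3 + 3 + 3 + 3 + 3 + 3; product 3*3*3*3*3*3 = 729.

729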